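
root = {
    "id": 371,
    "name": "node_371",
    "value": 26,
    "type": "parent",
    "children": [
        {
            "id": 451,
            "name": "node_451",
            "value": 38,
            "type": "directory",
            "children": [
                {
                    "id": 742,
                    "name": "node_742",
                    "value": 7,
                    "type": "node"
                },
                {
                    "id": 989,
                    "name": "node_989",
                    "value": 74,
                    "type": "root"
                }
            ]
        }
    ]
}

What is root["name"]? "node_371"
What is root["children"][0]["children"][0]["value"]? 7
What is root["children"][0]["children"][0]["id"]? 742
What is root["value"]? 26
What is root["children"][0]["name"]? "node_451"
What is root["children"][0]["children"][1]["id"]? 989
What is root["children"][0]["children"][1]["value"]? 74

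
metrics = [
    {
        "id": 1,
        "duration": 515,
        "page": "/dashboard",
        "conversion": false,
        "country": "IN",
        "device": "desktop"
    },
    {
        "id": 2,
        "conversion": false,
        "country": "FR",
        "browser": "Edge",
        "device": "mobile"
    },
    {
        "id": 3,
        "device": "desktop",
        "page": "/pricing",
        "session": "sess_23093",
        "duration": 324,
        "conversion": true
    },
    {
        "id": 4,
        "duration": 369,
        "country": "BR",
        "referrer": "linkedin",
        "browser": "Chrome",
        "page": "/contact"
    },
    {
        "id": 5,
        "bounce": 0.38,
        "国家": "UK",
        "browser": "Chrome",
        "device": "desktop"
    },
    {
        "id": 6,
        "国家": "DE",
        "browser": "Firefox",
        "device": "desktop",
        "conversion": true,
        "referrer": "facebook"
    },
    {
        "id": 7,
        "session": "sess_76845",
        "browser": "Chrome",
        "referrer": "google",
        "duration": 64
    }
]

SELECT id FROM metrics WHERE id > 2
[3, 4, 5, 6, 7]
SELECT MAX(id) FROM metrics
7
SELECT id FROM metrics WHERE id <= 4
[1, 2, 3, 4]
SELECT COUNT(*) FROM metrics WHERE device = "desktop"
4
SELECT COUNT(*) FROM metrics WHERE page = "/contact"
1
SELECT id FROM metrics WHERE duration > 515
[]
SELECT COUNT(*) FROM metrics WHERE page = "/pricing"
1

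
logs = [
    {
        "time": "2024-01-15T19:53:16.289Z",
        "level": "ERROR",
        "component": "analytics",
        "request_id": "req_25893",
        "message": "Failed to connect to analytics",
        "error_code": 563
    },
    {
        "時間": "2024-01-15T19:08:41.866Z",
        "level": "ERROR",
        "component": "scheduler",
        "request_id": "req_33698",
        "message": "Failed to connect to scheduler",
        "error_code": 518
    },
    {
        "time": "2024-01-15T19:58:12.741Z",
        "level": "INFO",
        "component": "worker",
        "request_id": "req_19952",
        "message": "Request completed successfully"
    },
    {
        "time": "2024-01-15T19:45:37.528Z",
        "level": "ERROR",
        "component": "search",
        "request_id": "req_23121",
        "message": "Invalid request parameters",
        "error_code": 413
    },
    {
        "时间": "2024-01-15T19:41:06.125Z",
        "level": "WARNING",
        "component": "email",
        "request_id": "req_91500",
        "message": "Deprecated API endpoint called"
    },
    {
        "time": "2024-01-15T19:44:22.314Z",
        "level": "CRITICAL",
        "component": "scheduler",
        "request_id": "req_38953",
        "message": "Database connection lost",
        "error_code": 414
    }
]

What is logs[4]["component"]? "email"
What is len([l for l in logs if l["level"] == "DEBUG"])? 0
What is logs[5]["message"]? "Database connection lost"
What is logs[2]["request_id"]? "req_19952"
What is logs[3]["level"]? "ERROR"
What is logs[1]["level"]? "ERROR"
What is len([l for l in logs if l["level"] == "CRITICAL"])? 1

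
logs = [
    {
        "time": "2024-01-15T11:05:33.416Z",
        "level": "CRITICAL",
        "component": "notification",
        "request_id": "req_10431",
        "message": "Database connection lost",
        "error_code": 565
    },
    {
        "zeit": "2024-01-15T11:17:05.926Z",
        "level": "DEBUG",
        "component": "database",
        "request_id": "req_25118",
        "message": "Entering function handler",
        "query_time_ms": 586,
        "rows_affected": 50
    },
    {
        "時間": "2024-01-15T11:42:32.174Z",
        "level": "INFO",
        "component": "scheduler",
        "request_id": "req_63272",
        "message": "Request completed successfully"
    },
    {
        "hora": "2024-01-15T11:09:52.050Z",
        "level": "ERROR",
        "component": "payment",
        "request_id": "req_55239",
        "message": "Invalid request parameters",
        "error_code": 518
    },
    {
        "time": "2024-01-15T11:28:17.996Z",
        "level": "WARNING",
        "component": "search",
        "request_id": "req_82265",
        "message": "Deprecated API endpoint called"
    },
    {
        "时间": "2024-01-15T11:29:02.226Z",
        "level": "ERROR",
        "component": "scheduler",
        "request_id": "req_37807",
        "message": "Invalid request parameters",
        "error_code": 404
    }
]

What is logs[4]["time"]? "2024-01-15T11:28:17.996Z"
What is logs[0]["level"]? "CRITICAL"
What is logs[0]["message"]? "Database connection lost"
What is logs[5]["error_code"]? 404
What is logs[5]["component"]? "scheduler"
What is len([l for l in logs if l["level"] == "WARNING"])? 1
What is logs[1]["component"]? "database"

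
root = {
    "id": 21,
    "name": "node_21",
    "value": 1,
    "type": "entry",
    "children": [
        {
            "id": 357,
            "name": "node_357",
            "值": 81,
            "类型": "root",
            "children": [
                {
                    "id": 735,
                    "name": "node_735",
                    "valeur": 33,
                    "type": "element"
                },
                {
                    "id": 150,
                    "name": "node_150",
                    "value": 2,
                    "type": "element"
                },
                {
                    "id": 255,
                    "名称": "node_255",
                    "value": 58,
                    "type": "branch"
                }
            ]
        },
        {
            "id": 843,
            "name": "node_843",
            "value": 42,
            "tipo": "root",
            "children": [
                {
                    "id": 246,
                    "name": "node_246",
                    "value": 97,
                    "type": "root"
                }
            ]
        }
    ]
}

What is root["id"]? 21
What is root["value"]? 1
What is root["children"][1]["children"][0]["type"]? "root"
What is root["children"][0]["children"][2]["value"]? 58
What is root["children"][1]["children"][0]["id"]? 246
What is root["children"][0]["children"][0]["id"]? 735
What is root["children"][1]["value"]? 42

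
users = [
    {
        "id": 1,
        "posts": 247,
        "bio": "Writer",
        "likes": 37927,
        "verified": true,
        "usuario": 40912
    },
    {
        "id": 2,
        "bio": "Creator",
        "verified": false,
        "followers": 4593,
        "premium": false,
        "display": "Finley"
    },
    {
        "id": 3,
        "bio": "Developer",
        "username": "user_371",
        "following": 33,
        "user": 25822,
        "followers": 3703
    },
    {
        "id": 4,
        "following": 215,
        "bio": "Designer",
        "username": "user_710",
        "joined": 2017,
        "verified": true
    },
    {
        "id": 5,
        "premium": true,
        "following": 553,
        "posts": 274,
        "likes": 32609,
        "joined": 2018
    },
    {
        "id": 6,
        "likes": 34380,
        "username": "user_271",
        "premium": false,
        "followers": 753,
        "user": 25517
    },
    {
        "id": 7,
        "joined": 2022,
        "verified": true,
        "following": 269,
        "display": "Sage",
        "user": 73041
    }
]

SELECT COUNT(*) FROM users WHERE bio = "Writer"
1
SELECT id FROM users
[1, 2, 3, 4, 5, 6, 7]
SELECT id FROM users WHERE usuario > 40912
[]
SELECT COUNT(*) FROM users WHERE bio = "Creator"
1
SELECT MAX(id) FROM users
7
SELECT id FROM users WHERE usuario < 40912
[]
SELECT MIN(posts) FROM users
247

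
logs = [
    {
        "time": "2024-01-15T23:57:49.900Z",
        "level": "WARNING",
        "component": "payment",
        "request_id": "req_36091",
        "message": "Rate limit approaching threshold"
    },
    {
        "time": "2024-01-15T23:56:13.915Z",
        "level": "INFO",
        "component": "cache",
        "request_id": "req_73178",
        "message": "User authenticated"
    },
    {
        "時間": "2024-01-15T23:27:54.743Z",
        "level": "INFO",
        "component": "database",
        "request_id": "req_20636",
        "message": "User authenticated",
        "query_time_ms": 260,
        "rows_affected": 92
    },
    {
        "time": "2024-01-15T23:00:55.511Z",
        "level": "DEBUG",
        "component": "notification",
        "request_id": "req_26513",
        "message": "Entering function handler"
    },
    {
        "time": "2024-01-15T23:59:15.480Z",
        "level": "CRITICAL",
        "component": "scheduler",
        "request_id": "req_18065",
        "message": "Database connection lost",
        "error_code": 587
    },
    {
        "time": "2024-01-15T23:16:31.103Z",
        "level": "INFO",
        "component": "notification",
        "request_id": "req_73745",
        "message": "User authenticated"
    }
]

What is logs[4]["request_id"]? "req_18065"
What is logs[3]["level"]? "DEBUG"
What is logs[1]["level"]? "INFO"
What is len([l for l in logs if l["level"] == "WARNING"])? 1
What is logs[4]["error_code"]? 587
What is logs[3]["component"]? "notification"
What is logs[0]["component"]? "payment"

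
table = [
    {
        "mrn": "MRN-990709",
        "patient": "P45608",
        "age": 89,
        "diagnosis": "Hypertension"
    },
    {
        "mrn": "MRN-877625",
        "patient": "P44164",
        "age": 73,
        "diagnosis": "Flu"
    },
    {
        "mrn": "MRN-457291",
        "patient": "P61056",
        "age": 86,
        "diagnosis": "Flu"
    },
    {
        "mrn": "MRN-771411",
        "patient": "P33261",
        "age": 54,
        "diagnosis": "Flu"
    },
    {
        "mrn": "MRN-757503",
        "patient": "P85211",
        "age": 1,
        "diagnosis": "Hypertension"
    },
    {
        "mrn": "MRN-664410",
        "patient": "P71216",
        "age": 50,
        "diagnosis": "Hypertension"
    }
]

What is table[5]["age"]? 50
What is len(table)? 6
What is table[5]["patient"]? "P71216"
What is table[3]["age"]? 54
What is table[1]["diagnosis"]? "Flu"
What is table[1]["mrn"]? "MRN-877625"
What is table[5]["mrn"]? "MRN-664410"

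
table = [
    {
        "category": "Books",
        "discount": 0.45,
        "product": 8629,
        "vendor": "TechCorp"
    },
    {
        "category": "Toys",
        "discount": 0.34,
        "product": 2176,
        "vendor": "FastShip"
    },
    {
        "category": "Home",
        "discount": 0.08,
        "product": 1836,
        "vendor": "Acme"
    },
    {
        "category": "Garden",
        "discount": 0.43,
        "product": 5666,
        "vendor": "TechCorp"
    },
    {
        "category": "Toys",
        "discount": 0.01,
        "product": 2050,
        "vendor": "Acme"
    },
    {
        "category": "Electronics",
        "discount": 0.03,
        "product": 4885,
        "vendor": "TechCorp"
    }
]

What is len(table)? 6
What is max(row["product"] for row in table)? 8629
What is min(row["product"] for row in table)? 1836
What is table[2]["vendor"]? "Acme"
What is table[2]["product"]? 1836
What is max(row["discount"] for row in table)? 0.45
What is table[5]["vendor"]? "TechCorp"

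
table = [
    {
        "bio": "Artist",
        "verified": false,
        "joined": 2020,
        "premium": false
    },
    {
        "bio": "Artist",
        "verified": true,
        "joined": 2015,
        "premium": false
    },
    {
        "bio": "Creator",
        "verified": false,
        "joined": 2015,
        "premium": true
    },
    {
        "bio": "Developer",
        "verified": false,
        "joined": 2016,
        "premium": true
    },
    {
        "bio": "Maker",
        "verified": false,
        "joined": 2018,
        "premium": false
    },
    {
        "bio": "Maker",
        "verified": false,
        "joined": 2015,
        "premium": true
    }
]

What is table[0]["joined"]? 2020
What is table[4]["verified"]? False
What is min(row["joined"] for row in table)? 2015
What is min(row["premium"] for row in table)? False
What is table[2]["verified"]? False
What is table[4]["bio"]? "Maker"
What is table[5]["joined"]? 2015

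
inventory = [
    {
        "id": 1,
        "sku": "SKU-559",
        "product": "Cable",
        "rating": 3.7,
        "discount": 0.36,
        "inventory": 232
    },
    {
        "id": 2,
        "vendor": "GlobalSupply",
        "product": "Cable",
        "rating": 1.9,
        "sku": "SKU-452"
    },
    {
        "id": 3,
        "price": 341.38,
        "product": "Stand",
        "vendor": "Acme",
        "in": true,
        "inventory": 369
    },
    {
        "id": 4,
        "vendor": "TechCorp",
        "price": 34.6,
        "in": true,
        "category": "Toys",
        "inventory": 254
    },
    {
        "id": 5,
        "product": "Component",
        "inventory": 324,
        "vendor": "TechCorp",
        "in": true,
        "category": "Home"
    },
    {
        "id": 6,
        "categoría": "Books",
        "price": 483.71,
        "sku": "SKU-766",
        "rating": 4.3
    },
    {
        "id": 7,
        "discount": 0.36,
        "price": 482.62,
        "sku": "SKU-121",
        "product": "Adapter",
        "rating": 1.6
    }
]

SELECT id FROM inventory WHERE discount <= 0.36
[1, 7]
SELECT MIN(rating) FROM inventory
1.6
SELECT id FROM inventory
[1, 2, 3, 4, 5, 6, 7]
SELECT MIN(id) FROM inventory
1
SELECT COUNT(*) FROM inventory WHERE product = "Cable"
2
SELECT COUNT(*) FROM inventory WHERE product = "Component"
1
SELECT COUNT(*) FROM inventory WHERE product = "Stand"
1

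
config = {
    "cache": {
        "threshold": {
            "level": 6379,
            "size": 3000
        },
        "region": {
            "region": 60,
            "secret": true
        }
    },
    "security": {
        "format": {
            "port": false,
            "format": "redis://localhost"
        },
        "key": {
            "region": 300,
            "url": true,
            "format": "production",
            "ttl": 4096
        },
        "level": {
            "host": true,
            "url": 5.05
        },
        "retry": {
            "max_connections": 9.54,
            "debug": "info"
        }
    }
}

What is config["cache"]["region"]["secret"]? True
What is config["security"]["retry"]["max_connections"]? 9.54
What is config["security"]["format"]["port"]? False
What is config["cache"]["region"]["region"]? 60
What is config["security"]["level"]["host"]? True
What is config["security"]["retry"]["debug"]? "info"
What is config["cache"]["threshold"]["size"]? 3000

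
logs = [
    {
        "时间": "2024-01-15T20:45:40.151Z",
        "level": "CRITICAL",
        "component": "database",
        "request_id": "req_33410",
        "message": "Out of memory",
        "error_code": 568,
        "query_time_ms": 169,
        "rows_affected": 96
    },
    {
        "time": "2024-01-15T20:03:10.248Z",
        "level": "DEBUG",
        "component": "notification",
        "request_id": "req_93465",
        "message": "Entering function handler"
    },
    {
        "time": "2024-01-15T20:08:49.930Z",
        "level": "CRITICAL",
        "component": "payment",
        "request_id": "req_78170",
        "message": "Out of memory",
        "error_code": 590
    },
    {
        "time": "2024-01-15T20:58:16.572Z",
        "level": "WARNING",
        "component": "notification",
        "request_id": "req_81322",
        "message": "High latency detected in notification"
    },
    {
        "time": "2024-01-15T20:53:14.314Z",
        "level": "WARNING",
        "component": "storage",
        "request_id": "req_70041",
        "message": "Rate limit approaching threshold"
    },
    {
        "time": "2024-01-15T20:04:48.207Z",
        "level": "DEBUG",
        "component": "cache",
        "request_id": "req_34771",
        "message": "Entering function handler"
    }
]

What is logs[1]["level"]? "DEBUG"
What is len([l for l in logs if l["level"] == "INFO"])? 0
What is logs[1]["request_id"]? "req_93465"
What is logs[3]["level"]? "WARNING"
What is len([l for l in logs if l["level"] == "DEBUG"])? 2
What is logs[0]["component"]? "database"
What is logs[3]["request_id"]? "req_81322"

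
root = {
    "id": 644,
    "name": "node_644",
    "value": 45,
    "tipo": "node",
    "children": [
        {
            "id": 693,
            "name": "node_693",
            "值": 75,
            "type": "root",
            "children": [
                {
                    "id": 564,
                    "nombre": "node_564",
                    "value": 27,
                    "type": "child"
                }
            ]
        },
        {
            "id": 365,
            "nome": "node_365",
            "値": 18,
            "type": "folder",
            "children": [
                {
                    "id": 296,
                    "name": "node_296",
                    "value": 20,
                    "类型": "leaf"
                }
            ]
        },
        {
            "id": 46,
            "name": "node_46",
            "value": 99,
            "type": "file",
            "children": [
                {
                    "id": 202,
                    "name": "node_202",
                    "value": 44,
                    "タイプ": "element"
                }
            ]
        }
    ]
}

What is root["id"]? 644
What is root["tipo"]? "node"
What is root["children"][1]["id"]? 365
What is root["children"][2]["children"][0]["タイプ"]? "element"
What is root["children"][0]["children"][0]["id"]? 564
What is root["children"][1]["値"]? 18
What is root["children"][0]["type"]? "root"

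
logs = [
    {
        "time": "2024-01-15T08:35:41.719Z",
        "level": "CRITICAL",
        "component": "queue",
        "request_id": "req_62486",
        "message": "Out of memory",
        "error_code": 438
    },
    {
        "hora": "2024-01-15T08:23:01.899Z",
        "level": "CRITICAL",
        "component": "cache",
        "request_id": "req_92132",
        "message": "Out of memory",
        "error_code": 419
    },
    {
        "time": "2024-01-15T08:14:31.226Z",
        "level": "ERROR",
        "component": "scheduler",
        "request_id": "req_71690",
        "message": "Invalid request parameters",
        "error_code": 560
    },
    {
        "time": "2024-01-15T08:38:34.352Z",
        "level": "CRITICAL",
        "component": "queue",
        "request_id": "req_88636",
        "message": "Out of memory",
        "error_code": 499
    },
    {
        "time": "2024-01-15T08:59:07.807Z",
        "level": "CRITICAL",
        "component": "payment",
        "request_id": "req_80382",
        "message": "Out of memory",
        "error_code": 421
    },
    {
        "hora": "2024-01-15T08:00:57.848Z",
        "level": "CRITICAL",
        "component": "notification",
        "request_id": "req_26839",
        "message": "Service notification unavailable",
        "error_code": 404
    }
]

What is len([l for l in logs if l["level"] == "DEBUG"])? 0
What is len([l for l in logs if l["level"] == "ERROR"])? 1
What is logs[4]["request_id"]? "req_80382"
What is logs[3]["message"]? "Out of memory"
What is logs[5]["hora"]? "2024-01-15T08:00:57.848Z"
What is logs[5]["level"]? "CRITICAL"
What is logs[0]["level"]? "CRITICAL"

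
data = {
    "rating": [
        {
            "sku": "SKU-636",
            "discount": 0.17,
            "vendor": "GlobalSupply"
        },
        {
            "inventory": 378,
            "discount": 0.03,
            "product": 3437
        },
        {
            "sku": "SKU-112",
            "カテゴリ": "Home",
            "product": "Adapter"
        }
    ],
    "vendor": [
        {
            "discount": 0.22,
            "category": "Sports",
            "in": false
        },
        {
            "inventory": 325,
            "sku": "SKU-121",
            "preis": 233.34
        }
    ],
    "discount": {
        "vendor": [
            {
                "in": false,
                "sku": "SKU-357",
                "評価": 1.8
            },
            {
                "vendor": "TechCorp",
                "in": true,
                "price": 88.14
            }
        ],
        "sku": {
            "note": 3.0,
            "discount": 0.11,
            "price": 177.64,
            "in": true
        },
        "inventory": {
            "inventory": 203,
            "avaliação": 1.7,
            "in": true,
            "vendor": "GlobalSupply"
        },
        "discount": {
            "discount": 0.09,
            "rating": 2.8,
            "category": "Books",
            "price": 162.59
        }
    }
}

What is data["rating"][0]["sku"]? "SKU-636"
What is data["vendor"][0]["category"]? "Sports"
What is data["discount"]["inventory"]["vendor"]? "GlobalSupply"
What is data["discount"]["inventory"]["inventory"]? 203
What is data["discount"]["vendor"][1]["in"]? True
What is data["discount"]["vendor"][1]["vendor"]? "TechCorp"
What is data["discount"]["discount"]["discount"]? 0.09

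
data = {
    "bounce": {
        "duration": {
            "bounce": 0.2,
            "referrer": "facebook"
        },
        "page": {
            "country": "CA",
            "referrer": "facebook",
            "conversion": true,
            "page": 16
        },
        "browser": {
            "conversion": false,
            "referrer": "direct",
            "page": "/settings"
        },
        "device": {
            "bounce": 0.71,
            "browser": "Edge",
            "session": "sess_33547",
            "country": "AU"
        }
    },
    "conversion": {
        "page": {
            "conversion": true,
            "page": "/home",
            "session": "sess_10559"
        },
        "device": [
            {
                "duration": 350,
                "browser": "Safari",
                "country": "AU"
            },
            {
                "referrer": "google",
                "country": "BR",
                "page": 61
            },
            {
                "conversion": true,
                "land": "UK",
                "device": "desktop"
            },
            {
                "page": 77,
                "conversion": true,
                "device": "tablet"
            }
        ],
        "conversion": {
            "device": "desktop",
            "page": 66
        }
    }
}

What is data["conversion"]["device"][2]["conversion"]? True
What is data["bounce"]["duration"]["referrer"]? "facebook"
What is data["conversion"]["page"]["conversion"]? True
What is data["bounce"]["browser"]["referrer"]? "direct"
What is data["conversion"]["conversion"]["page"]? 66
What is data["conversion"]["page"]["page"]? "/home"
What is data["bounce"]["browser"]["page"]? "/settings"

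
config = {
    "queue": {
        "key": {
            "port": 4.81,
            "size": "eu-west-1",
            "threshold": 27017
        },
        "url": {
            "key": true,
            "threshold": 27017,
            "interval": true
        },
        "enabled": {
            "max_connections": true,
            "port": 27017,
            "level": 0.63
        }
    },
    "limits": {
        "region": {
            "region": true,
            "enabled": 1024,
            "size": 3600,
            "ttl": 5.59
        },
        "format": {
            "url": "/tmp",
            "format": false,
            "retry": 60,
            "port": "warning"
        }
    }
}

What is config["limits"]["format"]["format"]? False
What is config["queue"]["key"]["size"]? "eu-west-1"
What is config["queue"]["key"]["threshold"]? 27017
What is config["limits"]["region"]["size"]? 3600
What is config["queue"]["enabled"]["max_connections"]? True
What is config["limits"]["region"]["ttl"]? 5.59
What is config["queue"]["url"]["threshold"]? 27017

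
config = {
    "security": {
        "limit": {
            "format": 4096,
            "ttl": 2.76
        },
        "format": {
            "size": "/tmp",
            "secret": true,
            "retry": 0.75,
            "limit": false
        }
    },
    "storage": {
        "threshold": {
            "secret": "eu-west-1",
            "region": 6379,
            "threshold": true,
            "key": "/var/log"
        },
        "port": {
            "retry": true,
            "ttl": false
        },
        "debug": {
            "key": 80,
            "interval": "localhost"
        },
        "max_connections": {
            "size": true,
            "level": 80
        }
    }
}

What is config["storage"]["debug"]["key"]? 80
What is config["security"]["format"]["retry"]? 0.75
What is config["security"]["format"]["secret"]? True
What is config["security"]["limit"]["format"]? 4096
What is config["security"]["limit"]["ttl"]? 2.76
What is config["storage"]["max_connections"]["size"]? True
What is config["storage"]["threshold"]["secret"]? "eu-west-1"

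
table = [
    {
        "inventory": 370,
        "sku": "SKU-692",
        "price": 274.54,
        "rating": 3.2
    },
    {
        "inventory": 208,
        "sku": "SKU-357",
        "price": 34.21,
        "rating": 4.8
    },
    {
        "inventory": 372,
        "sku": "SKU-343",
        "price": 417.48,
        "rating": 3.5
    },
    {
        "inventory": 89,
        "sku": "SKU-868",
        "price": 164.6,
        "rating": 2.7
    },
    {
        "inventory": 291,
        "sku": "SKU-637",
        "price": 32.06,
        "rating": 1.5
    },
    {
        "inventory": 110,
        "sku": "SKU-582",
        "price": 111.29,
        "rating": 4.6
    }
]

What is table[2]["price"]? 417.48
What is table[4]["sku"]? "SKU-637"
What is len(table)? 6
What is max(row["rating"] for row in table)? 4.8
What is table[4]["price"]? 32.06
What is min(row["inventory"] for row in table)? 89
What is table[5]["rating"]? 4.6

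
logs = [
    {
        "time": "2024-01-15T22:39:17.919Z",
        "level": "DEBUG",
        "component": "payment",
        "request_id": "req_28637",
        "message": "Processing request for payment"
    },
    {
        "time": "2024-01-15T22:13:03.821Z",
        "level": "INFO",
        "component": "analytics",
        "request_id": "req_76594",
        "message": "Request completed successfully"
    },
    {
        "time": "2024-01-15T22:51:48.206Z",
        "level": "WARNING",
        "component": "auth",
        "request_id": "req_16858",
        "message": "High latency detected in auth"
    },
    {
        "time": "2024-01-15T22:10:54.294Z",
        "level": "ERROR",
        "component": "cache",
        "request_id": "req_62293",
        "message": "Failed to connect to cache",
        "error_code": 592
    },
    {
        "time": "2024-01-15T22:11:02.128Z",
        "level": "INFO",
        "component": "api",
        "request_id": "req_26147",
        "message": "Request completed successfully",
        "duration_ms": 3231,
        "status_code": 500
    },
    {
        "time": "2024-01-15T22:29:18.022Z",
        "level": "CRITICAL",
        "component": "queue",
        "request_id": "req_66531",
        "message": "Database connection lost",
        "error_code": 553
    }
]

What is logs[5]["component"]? "queue"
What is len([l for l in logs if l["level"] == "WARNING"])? 1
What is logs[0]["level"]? "DEBUG"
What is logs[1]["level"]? "INFO"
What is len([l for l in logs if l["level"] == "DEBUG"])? 1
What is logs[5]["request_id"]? "req_66531"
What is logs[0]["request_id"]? "req_28637"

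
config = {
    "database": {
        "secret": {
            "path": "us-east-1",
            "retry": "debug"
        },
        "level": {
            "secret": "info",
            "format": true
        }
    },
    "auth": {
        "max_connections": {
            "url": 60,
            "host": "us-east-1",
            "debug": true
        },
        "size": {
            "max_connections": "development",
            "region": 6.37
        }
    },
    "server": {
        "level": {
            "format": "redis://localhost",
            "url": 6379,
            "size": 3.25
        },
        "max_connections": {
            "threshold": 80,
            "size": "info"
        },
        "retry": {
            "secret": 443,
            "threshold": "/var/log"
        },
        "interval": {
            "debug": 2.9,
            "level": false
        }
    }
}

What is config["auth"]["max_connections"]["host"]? "us-east-1"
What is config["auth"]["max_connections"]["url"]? 60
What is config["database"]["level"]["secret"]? "info"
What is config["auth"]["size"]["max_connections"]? "development"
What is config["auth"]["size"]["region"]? 6.37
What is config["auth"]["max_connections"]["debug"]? True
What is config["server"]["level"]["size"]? 3.25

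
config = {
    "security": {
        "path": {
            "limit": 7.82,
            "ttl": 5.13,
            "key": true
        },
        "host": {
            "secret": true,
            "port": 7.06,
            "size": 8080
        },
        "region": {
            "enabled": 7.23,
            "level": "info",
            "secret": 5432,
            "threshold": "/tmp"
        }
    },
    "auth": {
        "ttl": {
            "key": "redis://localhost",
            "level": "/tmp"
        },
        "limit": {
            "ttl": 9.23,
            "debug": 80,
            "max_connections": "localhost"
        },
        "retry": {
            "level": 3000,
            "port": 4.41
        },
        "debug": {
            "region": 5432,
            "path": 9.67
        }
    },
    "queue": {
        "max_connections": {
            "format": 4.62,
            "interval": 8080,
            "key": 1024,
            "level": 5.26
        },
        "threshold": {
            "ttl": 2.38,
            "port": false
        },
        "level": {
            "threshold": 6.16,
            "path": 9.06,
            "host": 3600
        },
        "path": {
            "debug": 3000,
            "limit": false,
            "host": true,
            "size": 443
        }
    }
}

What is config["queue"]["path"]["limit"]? False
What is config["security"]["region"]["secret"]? 5432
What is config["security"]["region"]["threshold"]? "/tmp"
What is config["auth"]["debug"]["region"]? 5432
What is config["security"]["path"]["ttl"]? 5.13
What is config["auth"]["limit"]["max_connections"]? "localhost"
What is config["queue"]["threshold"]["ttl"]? 2.38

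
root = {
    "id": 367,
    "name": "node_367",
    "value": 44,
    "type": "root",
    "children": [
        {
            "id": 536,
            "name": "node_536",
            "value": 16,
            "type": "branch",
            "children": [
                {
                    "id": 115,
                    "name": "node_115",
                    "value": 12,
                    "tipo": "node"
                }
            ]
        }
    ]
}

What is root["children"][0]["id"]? 536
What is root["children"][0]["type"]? "branch"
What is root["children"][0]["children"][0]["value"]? 12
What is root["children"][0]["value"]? 16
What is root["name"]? "node_367"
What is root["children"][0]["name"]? "node_536"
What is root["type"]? "root"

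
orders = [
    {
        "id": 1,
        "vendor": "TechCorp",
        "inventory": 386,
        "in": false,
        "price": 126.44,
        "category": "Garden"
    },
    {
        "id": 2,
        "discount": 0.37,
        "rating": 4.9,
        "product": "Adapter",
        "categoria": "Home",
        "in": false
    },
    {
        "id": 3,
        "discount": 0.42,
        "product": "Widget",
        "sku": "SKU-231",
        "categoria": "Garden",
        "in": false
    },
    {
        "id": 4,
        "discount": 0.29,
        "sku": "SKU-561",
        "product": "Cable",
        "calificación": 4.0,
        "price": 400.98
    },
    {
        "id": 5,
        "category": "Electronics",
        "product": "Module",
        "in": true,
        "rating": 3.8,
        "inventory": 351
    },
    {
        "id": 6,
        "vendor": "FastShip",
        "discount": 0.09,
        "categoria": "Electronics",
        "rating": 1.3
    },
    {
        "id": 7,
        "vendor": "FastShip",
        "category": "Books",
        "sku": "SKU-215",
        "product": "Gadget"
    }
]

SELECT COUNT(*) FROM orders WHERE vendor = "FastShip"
2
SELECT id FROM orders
[1, 2, 3, 4, 5, 6, 7]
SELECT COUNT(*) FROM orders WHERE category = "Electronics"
1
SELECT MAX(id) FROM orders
7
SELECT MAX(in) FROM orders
True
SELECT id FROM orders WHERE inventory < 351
[]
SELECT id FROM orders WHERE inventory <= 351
[5]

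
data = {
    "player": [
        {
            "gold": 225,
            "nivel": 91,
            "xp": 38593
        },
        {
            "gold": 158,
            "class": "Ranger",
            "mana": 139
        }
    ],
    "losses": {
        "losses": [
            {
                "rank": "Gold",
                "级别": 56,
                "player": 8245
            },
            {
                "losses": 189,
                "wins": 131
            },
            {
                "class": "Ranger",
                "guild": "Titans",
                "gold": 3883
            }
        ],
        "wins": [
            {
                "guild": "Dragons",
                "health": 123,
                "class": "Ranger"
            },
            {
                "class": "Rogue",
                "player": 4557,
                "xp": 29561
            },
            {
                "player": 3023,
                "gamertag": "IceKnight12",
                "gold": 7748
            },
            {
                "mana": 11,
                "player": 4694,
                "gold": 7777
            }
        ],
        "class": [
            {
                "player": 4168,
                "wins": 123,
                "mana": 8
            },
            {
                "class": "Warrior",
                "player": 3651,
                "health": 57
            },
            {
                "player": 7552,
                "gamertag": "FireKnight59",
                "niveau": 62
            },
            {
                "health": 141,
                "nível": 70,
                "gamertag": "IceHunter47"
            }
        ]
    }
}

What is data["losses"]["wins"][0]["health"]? 123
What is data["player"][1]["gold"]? 158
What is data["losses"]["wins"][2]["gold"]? 7748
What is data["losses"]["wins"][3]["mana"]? 11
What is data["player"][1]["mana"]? 139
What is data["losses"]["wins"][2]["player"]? 3023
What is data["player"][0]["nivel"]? 91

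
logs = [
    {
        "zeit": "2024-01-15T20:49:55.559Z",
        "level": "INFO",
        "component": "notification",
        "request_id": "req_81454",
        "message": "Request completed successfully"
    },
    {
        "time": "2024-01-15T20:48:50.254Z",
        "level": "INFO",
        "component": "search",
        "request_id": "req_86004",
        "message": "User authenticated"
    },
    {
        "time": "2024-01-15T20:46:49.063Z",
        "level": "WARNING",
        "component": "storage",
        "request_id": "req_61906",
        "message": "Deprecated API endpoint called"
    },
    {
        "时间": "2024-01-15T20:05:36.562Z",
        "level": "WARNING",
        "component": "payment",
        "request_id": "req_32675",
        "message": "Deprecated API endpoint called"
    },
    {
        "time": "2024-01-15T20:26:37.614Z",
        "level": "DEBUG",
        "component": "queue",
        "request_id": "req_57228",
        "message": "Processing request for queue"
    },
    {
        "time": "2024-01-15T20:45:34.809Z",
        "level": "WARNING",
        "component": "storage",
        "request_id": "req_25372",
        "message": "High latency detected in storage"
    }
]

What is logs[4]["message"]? "Processing request for queue"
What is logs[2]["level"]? "WARNING"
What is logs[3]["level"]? "WARNING"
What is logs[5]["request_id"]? "req_25372"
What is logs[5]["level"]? "WARNING"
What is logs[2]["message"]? "Deprecated API endpoint called"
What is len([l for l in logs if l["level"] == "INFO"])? 2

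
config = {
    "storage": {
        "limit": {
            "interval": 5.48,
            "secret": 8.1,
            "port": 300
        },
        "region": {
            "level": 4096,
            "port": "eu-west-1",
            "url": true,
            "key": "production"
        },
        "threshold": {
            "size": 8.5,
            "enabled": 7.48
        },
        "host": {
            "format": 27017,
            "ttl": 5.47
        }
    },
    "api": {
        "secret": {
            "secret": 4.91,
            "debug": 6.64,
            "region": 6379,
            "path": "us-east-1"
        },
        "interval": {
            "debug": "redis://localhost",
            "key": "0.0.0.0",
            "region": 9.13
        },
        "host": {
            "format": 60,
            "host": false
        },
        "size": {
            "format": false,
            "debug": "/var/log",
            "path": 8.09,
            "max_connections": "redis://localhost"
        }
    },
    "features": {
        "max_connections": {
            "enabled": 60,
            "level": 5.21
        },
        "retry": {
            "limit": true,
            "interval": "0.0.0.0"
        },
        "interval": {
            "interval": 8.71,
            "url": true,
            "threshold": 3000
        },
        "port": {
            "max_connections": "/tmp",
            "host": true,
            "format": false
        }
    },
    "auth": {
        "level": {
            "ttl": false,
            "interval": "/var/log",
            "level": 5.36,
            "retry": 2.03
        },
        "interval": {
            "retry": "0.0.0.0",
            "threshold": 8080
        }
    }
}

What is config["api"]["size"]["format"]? False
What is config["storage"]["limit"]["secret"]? 8.1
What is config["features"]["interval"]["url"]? True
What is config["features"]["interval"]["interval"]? 8.71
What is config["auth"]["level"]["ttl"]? False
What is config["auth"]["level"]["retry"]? 2.03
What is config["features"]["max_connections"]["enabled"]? 60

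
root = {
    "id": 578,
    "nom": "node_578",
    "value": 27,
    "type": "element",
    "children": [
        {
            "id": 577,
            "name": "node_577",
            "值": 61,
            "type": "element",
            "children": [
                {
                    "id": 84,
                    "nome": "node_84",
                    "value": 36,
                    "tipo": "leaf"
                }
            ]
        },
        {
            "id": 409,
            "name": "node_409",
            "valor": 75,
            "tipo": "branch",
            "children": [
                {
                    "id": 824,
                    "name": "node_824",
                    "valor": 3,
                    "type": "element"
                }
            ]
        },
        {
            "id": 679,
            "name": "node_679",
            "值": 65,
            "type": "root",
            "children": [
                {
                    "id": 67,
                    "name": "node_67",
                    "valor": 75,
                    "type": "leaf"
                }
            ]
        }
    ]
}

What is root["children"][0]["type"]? "element"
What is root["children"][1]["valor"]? 75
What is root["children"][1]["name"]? "node_409"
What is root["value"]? 27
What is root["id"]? 578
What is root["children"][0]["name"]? "node_577"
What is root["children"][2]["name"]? "node_679"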